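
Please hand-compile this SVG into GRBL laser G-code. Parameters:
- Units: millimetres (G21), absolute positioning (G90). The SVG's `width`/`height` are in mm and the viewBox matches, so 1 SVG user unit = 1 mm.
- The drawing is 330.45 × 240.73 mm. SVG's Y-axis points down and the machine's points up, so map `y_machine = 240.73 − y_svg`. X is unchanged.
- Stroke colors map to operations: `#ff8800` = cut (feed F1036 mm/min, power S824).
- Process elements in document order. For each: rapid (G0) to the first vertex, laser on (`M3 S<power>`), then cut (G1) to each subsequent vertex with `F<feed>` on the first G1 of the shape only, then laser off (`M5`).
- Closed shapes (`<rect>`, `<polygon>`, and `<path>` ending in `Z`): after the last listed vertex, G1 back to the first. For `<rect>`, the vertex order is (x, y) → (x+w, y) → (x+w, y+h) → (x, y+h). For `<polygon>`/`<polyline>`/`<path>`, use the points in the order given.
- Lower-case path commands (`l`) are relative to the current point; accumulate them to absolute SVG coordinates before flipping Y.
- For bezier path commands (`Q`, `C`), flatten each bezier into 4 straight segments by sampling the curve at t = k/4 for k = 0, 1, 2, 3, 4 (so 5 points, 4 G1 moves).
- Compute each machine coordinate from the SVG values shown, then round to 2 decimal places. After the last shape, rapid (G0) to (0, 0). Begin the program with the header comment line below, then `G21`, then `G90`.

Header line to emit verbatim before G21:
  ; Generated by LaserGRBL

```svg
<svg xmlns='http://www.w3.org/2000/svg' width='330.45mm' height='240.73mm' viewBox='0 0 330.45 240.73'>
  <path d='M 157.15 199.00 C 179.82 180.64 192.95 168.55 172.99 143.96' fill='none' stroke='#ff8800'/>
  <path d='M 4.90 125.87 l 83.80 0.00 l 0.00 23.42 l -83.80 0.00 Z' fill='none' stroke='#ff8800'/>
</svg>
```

1 u = 1 mm; y_m = 240.73 − y.

[1] `<path>` cubic bezier, #ff8800→cut S824 F1036: (157.15,41.73) → (172.00,54.62) → (181.06,66.91) → (182.12,80.38) → (172.99,96.77)

[2] `<path>` rectangle, #ff8800→cut S824 F1036: (4.90,114.86) → (88.70,114.86) → (88.70,91.44) → (4.90,91.44) → (4.90,114.86) (closed)

; Generated by LaserGRBL
G21
G90
G0 X157.15 Y41.73
M3 S824
G1 X172.00 Y54.62 F1036
G1 X181.06 Y66.91
G1 X182.12 Y80.38
G1 X172.99 Y96.77
M5
G0 X4.90 Y114.86
M3 S824
G1 X88.70 Y114.86 F1036
G1 X88.70 Y91.44
G1 X4.90 Y91.44
G1 X4.90 Y114.86
M5
G0 X0.00 Y0.00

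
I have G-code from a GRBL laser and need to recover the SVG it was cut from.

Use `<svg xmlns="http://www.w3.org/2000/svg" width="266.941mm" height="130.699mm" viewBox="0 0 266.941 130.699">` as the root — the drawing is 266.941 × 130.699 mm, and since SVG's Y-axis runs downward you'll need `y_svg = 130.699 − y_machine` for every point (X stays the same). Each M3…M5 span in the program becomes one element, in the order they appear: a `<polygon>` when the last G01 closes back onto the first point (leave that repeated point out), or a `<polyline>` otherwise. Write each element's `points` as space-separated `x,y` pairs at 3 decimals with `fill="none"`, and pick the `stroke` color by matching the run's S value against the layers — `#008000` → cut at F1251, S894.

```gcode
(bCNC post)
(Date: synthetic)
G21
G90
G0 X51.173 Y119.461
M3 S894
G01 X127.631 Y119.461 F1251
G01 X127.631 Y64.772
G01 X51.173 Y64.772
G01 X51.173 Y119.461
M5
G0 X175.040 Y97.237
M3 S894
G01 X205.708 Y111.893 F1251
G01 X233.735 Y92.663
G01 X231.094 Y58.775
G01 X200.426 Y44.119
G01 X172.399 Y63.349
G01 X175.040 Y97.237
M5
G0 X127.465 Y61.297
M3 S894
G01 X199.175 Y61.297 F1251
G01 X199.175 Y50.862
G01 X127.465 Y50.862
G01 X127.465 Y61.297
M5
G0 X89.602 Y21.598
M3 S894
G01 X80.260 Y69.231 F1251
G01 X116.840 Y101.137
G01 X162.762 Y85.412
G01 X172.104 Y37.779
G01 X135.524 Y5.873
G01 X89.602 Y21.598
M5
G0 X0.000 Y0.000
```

Machine Y-up, SVG Y-down with viewBox height 130.699, so y_svg = 130.699 − y_machine; X carries over. Every run uses S894, so all elements get stroke `#008000` (cut).

Run 1: The run returns to its start, so emit a `<polygon>` with points (Y-flipped): 51.173,11.238 127.631,11.238 127.631,65.927 51.173,65.927.

Run 2: The run returns to its start, so emit a `<polygon>` with points (Y-flipped): 175.040,33.462 205.708,18.806 233.735,38.036 231.094,71.924 200.426,86.580 172.399,67.350.

Run 3: The run returns to its start, so emit a `<polygon>` with points (Y-flipped): 127.465,69.402 199.175,69.402 199.175,79.837 127.465,79.837.

Run 4: The run returns to its start, so emit a `<polygon>` with points (Y-flipped): 89.602,109.101 80.260,61.468 116.840,29.562 162.762,45.287 172.104,92.920 135.524,124.826.

<svg xmlns="http://www.w3.org/2000/svg" width="266.941mm" height="130.699mm" viewBox="0 0 266.941 130.699">
  <polygon points="51.173,11.238 127.631,11.238 127.631,65.927 51.173,65.927" fill="none" stroke="#008000"/>
  <polygon points="175.040,33.462 205.708,18.806 233.735,38.036 231.094,71.924 200.426,86.580 172.399,67.350" fill="none" stroke="#008000"/>
  <polygon points="127.465,69.402 199.175,69.402 199.175,79.837 127.465,79.837" fill="none" stroke="#008000"/>
  <polygon points="89.602,109.101 80.260,61.468 116.840,29.562 162.762,45.287 172.104,92.920 135.524,124.826" fill="none" stroke="#008000"/>
</svg>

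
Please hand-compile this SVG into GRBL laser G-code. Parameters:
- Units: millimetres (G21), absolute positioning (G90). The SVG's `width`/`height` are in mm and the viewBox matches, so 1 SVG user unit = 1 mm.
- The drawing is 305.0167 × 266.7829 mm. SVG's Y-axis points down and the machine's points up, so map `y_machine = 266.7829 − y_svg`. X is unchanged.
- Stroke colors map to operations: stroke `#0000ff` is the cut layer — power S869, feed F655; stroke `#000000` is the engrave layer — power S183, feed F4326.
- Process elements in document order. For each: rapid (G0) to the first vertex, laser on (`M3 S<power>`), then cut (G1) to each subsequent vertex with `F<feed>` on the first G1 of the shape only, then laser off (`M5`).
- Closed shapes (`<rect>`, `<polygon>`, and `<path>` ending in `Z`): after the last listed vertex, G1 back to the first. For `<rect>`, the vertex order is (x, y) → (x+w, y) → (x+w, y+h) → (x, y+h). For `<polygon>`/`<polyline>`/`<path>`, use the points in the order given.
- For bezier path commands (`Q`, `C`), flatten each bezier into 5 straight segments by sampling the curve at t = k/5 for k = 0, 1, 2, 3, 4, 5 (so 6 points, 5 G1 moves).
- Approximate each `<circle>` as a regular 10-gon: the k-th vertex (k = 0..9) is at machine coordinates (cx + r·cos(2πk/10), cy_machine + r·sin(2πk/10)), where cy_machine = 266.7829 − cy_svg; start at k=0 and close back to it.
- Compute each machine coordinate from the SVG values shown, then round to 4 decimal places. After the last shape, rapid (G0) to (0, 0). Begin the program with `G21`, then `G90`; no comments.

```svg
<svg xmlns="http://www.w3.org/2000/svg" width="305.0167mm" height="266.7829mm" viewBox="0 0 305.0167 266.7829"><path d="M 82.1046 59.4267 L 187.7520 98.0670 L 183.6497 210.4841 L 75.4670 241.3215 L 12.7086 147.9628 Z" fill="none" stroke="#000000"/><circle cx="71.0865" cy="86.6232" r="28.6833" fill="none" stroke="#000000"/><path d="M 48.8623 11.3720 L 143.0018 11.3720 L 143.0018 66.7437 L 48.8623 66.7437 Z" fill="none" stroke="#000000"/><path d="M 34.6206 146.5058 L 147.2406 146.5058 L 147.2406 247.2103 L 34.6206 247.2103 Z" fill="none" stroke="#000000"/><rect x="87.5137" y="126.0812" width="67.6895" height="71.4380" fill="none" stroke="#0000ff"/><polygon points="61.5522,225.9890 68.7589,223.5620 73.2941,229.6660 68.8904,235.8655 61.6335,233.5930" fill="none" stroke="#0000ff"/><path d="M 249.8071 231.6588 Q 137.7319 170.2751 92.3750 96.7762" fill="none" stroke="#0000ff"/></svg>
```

viewBox `0 0 305.0167 266.7829` with mm width/height → 1 unit = 1 mm. Flip: y_m = 266.7829 − y_svg.

**Shape 1** — `<path>` regular polygon, stroke `#000000` → engrave (S183, F4326). Machine vertices: (82.1046,207.3562) → (187.7520,168.7159) → (183.6497,56.2988) → (75.4670,25.4614) → (12.7086,118.8201) → (82.1046,207.3562). Closed: final G1 returns to the first vertex.

**Shape 2** — `<circle>` circle, stroke `#000000` → engrave (S183, F4326). Machine vertices: (99.7698,180.1597) → (94.2918,197.0193) → (79.9501,207.4391) → (62.2229,207.4391) → (47.8812,197.0193) → (42.4032,180.1597) → (47.8812,163.3001) → (62.2229,152.8803) → (79.9501,152.8803) → (94.2918,163.3001) → (99.7698,180.1597). Closed: final G1 returns to the first vertex.

**Shape 3** — `<path>` rectangle, stroke `#000000` → engrave (S183, F4326). Machine vertices: (48.8623,255.4109) → (143.0018,255.4109) → (143.0018,200.0392) → (48.8623,200.0392) → (48.8623,255.4109). Closed: final G1 returns to the first vertex.

**Shape 4** — `<path>` rectangle, stroke `#000000` → engrave (S183, F4326). Machine vertices: (34.6206,120.2771) → (147.2406,120.2771) → (147.2406,19.5726) → (34.6206,19.5726) → (34.6206,120.2771). Closed: final G1 returns to the first vertex.

**Shape 5** — `<rect>` rectangle, stroke `#0000ff` → cut (S869, F655). Machine vertices: (87.5137,140.7017) → (155.2032,140.7017) → (155.2032,69.2637) → (87.5137,69.2637) → (87.5137,140.7017). Closed: final G1 returns to the first vertex.

**Shape 6** — `<polygon>` regular polygon, stroke `#0000ff` → cut (S869, F655). Machine vertices: (61.5522,40.7939) → (68.7589,43.2209) → (73.2941,37.1169) → (68.8904,30.9174) → (61.6335,33.1899) → (61.5522,40.7939). Closed: final G1 returns to the first vertex.

**Shape 7** — `<path>` quadratic bezier, stroke `#0000ff` → cut (S869, F655). Control points (SVG): P0=(249.8071,231.6588), P1=(137.7319,170.2751), P2=(92.3750,96.7762); sampled at t=k/5. Machine vertices: (249.8071,35.1241) → (207.6458,60.1622) → (170.8219,86.1695) → (139.3354,113.1460) → (113.1865,141.0917) → (92.3750,170.0067). Open path.

G21
G90
G0 X82.1046 Y207.3562
M3 S183
G1 X187.7520 Y168.7159 F4326
G1 X183.6497 Y56.2988
G1 X75.4670 Y25.4614
G1 X12.7086 Y118.8201
G1 X82.1046 Y207.3562
M5
G0 X99.7698 Y180.1597
M3 S183
G1 X94.2918 Y197.0193 F4326
G1 X79.9501 Y207.4391
G1 X62.2229 Y207.4391
G1 X47.8812 Y197.0193
G1 X42.4032 Y180.1597
G1 X47.8812 Y163.3001
G1 X62.2229 Y152.8803
G1 X79.9501 Y152.8803
G1 X94.2918 Y163.3001
G1 X99.7698 Y180.1597
M5
G0 X48.8623 Y255.4109
M3 S183
G1 X143.0018 Y255.4109 F4326
G1 X143.0018 Y200.0392
G1 X48.8623 Y200.0392
G1 X48.8623 Y255.4109
M5
G0 X34.6206 Y120.2771
M3 S183
G1 X147.2406 Y120.2771 F4326
G1 X147.2406 Y19.5726
G1 X34.6206 Y19.5726
G1 X34.6206 Y120.2771
M5
G0 X87.5137 Y140.7017
M3 S869
G1 X155.2032 Y140.7017 F655
G1 X155.2032 Y69.2637
G1 X87.5137 Y69.2637
G1 X87.5137 Y140.7017
M5
G0 X61.5522 Y40.7939
M3 S869
G1 X68.7589 Y43.2209 F655
G1 X73.2941 Y37.1169
G1 X68.8904 Y30.9174
G1 X61.6335 Y33.1899
G1 X61.5522 Y40.7939
M5
G0 X249.8071 Y35.1241
M3 S869
G1 X207.6458 Y60.1622 F655
G1 X170.8219 Y86.1695
G1 X139.3354 Y113.1460
G1 X113.1865 Y141.0917
G1 X92.3750 Y170.0067
M5
G0 X0.0000 Y0.0000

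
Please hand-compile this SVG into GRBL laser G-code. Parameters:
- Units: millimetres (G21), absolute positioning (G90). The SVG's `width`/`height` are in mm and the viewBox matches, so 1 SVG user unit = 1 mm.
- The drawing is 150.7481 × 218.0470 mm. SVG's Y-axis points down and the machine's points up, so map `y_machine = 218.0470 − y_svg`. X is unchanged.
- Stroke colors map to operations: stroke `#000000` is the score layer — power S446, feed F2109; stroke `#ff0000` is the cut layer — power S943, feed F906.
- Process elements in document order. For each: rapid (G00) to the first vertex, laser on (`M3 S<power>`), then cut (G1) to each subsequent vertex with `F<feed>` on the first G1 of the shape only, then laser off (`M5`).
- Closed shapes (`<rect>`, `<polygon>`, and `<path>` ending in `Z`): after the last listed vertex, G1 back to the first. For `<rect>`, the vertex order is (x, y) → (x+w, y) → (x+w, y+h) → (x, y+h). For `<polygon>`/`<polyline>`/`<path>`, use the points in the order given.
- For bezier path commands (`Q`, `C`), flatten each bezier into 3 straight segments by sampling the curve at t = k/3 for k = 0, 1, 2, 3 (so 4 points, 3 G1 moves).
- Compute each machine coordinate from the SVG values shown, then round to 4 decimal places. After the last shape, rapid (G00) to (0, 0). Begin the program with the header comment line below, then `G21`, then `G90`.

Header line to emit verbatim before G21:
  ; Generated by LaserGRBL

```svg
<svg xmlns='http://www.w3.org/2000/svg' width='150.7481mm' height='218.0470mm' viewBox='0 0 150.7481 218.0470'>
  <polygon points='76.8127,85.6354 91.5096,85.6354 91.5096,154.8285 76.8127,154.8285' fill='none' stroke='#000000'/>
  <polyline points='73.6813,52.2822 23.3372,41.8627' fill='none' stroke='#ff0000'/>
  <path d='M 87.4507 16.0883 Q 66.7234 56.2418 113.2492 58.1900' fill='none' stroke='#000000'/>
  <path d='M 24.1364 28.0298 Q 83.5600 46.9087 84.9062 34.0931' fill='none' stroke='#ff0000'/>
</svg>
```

Since the viewBox matches the mm dimensions, user units are millimetres directly. The only transform is the Y-flip y_m = 218.0470 − y_svg.

Shape 1 is a rectangle drawn with `<polygon>`. Its stroke #000000 means score at S446, F2109. After flipping Y the toolpath is (76.8127,132.4116) → (91.5096,132.4116) → (91.5096,63.2185) → (76.8127,63.2185) → (76.8127,132.4116), returning to the start.

Shape 2 is a line segment drawn with `<polyline>`. Its stroke #ff0000 means cut at S943, F906. After flipping Y the toolpath is (73.6813,165.7648) → (23.3372,176.1843).

Shape 3 is a quadratic bezier drawn with `<path>`. Its stroke #000000 means score at S446, F2109. After flipping Y the toolpath is (87.4507,201.9587) → (81.1051,179.4347) → (89.7046,165.4008) → (113.2492,159.8570).

Shape 4 is a quadratic bezier drawn with `<path>`. Its stroke #ff0000 means cut at S943, F906. After flipping Y the toolpath is (24.1364,190.0172) → (57.2991,180.9529) → (77.5557,178.9318) → (84.9062,183.9539).

; Generated by LaserGRBL
G21
G90
G00 X76.8127 Y132.4116
M3 S446
G1 X91.5096 Y132.4116 F2109
G1 X91.5096 Y63.2185
G1 X76.8127 Y63.2185
G1 X76.8127 Y132.4116
M5
G00 X73.6813 Y165.7648
M3 S943
G1 X23.3372 Y176.1843 F906
M5
G00 X87.4507 Y201.9587
M3 S446
G1 X81.1051 Y179.4347 F2109
G1 X89.7046 Y165.4008
G1 X113.2492 Y159.8570
M5
G00 X24.1364 Y190.0172
M3 S943
G1 X57.2991 Y180.9529 F906
G1 X77.5557 Y178.9318
G1 X84.9062 Y183.9539
M5
G00 X0.0000 Y0.0000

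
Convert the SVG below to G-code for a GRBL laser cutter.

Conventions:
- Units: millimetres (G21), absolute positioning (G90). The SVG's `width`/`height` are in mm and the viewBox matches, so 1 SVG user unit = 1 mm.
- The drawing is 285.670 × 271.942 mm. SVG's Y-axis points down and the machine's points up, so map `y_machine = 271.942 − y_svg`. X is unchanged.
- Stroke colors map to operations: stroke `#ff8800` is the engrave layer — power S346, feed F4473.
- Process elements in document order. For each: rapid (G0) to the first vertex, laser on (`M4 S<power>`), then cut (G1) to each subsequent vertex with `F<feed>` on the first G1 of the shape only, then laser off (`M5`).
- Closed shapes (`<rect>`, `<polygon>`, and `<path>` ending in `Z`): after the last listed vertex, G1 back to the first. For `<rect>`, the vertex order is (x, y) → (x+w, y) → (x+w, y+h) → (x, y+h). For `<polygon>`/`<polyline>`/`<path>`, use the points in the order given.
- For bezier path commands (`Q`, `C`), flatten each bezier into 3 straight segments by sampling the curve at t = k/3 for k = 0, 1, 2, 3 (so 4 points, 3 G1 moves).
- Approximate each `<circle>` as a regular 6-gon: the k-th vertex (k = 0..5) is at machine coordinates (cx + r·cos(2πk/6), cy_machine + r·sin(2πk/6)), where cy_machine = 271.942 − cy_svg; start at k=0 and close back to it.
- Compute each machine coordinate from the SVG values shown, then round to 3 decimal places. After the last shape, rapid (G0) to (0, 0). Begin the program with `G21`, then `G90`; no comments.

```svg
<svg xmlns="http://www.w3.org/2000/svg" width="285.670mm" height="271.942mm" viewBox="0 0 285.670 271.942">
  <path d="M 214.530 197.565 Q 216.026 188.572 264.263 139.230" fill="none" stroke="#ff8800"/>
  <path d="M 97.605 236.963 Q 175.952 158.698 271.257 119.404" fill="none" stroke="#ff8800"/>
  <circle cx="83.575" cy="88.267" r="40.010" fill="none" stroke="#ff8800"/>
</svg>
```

G21
G90
G0 X214.530 Y74.377
M4 S346
G1 X220.721 Y84.856 F4473
G1 X237.298 Y104.301
G1 X264.263 Y132.712
M5
G0 X97.605 Y34.979
M4 S346
G1 X151.721 Y82.826 F4473
G1 X209.605 Y122.012
G1 X271.257 Y152.538
M5
G0 X123.585 Y183.675
M4 S346
G1 X103.580 Y218.325 F4473
G1 X63.570 Y218.325
G1 X43.565 Y183.675
G1 X63.570 Y149.025
G1 X103.580 Y149.025
G1 X123.585 Y183.675
M5
G0 X0.000 Y0.000

Since the viewBox matches the mm dimensions, user units are millimetres directly. The only transform is the Y-flip y_m = 271.942 − y_svg.

Shape 1 is a quadratic bezier drawn with `<path>`. Its stroke #ff8800 means engrave at S346, F4473. After flipping Y the toolpath is (214.530,74.377) → (220.721,84.856) → (237.298,104.301) → (264.263,132.712).

Shape 2 is a quadratic bezier drawn with `<path>`. Its stroke #ff8800 means engrave at S346, F4473. After flipping Y the toolpath is (97.605,34.979) → (151.721,82.826) → (209.605,122.012) → (271.257,152.538).

Shape 3 is a circle drawn with `<circle>`. Its stroke #ff8800 means engrave at S346, F4473. After flipping Y the toolpath is (123.585,183.675) → (103.580,218.325) → (63.570,218.325) → (43.565,183.675) → (63.570,149.025) → (103.580,149.025) → (123.585,183.675), returning to the start.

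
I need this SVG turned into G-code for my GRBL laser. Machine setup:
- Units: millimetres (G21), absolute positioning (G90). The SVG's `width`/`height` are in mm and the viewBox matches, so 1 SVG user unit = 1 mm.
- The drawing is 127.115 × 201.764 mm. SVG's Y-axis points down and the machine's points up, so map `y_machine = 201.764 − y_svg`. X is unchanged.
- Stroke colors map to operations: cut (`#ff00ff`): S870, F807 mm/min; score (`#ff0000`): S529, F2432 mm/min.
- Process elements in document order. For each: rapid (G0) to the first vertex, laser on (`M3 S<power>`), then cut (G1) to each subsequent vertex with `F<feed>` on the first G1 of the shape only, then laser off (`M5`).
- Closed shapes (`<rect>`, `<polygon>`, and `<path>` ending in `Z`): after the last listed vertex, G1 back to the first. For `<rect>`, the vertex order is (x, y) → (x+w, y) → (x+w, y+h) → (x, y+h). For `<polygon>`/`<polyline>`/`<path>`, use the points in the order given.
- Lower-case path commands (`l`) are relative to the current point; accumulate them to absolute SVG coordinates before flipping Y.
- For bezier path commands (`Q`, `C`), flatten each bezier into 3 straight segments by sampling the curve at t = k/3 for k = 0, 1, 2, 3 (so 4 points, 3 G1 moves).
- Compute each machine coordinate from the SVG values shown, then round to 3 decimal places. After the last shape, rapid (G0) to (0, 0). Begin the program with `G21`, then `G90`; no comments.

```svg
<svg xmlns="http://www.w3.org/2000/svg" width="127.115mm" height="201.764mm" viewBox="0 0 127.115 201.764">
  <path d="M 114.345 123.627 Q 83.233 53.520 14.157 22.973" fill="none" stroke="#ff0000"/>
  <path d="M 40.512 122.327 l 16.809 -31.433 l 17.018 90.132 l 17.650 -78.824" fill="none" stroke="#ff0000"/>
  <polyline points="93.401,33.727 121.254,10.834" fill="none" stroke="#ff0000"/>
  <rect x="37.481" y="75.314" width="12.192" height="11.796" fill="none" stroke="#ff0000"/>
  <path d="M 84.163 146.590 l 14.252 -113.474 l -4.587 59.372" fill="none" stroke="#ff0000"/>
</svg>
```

G21
G90
G0 X114.345 Y78.137
M3 S529
G1 X89.385 Y120.479 F2432
G1 X55.989 Y154.031
G1 X14.157 Y178.791
M5
G0 X40.512 Y79.437
M3 S529
G1 X57.321 Y110.870 F2432
G1 X74.339 Y20.738
G1 X91.989 Y99.562
M5
G0 X93.401 Y168.037
M3 S529
G1 X121.254 Y190.930 F2432
M5
G0 X37.481 Y126.450
M3 S529
G1 X49.673 Y126.450 F2432
G1 X49.673 Y114.654
G1 X37.481 Y114.654
G1 X37.481 Y126.450
M5
G0 X84.163 Y55.174
M3 S529
G1 X98.415 Y168.648 F2432
G1 X93.828 Y109.276
M5
G0 X0.000 Y0.000

viewBox `0 0 127.115 201.764` with mm width/height → 1 unit = 1 mm. Flip: y_m = 201.764 − y_svg.

**Shape 1** — `<path>` quadratic bezier, stroke `#ff0000` → score (S529, F2432). Control points (SVG): P0=(114.345,123.627), P1=(83.233,53.520), P2=(14.157,22.973); sampled at t=k/3. Machine vertices: (114.345,78.137) → (89.385,120.479) → (55.989,154.031) → (14.157,178.791). Open path.

**Shape 2** — `<path>` open polyline, stroke `#ff0000` → score (S529, F2432). Machine vertices: (40.512,79.437) → (57.321,110.870) → (74.339,20.738) → (91.989,99.562). Open path.

**Shape 3** — `<polyline>` line segment, stroke `#ff0000` → score (S529, F2432). Machine vertices: (93.401,168.037) → (121.254,190.930). Open path.

**Shape 4** — `<rect>` rectangle, stroke `#ff0000` → score (S529, F2432). Machine vertices: (37.481,126.450) → (49.673,126.450) → (49.673,114.654) → (37.481,114.654) → (37.481,126.450). Closed: final G1 returns to the first vertex.

**Shape 5** — `<path>` open polyline, stroke `#ff0000` → score (S529, F2432). Machine vertices: (84.163,55.174) → (98.415,168.648) → (93.828,109.276). Open path.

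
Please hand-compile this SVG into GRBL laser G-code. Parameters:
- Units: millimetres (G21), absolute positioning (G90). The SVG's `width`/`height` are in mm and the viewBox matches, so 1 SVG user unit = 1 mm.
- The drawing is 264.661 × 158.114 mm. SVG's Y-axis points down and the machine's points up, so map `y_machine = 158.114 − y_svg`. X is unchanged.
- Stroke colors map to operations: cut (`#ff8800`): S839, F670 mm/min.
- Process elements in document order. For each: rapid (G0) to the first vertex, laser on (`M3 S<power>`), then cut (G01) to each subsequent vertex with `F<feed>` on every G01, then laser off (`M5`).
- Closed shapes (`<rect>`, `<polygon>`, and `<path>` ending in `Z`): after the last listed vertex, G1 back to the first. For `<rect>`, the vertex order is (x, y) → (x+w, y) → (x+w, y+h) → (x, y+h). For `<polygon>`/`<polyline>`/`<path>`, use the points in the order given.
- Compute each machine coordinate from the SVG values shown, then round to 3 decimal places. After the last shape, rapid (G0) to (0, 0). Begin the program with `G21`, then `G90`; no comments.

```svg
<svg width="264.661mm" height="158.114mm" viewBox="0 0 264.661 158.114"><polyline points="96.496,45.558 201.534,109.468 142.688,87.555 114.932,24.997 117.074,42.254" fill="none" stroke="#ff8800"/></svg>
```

G21
G90
G0 X96.496 Y112.556
M3 S839
G01 X201.534 Y48.646 F670
G01 X142.688 Y70.559 F670
G01 X114.932 Y133.117 F670
G01 X117.074 Y115.860 F670
M5
G0 X0.000 Y0.000

viewBox `0 0 264.661 158.114` with mm width/height → 1 unit = 1 mm. Flip: y_m = 158.114 − y_svg.

**Shape 1** — `<polyline>` open polyline, stroke `#ff8800` → cut (S839, F670). Machine vertices: (96.496,112.556) → (201.534,48.646) → (142.688,70.559) → (114.932,133.117) → (117.074,115.860). Open path.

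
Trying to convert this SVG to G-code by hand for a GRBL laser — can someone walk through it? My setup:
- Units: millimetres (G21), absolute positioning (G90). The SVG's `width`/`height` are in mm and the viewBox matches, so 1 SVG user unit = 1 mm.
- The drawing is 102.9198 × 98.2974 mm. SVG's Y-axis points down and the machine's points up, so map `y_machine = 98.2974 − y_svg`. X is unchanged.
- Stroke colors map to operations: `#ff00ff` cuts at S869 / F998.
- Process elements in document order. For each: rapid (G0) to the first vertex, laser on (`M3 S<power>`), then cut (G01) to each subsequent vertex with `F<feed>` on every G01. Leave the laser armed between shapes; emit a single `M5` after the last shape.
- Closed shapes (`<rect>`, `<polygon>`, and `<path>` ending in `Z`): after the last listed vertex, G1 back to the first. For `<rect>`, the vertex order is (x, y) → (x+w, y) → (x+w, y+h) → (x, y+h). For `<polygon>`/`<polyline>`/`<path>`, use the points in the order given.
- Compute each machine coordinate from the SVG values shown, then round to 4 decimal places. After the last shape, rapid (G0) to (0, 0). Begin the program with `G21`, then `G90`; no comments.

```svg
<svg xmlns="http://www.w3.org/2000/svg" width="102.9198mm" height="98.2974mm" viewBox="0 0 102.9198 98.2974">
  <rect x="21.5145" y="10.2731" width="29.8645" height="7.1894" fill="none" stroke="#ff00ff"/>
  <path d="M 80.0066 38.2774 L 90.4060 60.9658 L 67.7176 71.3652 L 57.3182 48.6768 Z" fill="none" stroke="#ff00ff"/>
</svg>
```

G21
G90
G0 X21.5145 Y88.0243
M3 S869
G01 X51.3790 Y88.0243 F998
G01 X51.3790 Y80.8349 F998
G01 X21.5145 Y80.8349 F998
G01 X21.5145 Y88.0243 F998
G0 X80.0066 Y60.0200
M3 S869
G01 X90.4060 Y37.3316 F998
G01 X67.7176 Y26.9322 F998
G01 X57.3182 Y49.6206 F998
G01 X80.0066 Y60.0200 F998
M5
G0 X0.0000 Y0.0000

viewBox `0 0 102.9198 98.2974` with mm width/height → 1 unit = 1 mm. Flip: y_m = 98.2974 − y_svg.

**Shape 1** — `<rect>` rectangle, stroke `#ff00ff` → cut (S869, F998). Machine vertices: (21.5145,88.0243) → (51.3790,88.0243) → (51.3790,80.8349) → (21.5145,80.8349) → (21.5145,88.0243). Closed: final G1 returns to the first vertex.

**Shape 2** — `<path>` regular polygon, stroke `#ff00ff` → cut (S869, F998). Machine vertices: (80.0066,60.0200) → (90.4060,37.3316) → (67.7176,26.9322) → (57.3182,49.6206) → (80.0066,60.0200). Closed: final G1 returns to the first vertex.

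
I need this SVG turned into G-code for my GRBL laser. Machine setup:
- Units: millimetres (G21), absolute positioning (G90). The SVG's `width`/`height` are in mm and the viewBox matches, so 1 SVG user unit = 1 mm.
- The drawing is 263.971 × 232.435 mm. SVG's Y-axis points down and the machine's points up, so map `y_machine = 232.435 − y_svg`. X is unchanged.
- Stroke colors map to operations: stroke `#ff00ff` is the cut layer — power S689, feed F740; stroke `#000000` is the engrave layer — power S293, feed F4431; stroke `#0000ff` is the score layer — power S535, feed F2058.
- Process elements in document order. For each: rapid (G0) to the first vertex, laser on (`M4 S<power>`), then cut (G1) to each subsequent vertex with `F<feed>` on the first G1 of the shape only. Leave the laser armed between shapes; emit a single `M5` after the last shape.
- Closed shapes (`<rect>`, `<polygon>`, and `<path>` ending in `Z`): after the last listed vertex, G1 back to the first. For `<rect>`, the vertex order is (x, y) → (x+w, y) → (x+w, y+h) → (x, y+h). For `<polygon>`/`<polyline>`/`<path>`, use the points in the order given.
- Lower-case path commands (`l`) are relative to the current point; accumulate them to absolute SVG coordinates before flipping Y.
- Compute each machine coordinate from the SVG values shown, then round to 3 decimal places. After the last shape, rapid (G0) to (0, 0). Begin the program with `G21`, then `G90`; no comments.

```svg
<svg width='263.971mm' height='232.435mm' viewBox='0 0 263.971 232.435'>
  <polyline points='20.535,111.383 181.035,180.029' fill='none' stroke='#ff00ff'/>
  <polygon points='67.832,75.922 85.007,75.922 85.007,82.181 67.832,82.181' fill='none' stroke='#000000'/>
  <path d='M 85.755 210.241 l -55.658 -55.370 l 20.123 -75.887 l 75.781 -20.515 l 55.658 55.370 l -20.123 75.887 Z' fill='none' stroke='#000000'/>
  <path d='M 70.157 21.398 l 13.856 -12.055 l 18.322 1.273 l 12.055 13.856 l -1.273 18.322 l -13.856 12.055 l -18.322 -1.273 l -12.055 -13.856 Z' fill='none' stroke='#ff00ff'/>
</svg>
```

viewBox `0 0 263.971 232.435` with mm width/height → 1 unit = 1 mm. Flip: y_m = 232.435 − y_svg.

**Shape 1** — `<polyline>` line segment, stroke `#ff00ff` → cut (S689, F740). Machine vertices: (20.535,121.052) → (181.035,52.406). Open path.

**Shape 2** — `<polygon>` rectangle, stroke `#000000` → engrave (S293, F4431). Machine vertices: (67.832,156.513) → (85.007,156.513) → (85.007,150.254) → (67.832,150.254) → (67.832,156.513). Closed: final G1 returns to the first vertex.

**Shape 3** — `<path>` regular polygon, stroke `#000000` → engrave (S293, F4431). Machine vertices: (85.755,22.194) → (30.097,77.564) → (50.220,153.451) → (126.001,173.966) → (181.659,118.596) → (161.536,42.709) → (85.755,22.194). Closed: final G1 returns to the first vertex.

**Shape 4** — `<path>` regular polygon, stroke `#ff00ff` → cut (S689, F740). Machine vertices: (70.157,211.037) → (84.013,223.092) → (102.335,221.819) → (114.390,207.963) → (113.117,189.641) → (99.261,177.586) → (80.939,178.859) → (68.884,192.715) → (70.157,211.037). Closed: final G1 returns to the first vertex.

G21
G90
G0 X20.535 Y121.052
M4 S689
G1 X181.035 Y52.406 F740
G0 X67.832 Y156.513
M4 S293
G1 X85.007 Y156.513 F4431
G1 X85.007 Y150.254
G1 X67.832 Y150.254
G1 X67.832 Y156.513
G0 X85.755 Y22.194
M4 S293
G1 X30.097 Y77.564 F4431
G1 X50.220 Y153.451
G1 X126.001 Y173.966
G1 X181.659 Y118.596
G1 X161.536 Y42.709
G1 X85.755 Y22.194
G0 X70.157 Y211.037
M4 S689
G1 X84.013 Y223.092 F740
G1 X102.335 Y221.819
G1 X114.390 Y207.963
G1 X113.117 Y189.641
G1 X99.261 Y177.586
G1 X80.939 Y178.859
G1 X68.884 Y192.715
G1 X70.157 Y211.037
M5
G0 X0.000 Y0.000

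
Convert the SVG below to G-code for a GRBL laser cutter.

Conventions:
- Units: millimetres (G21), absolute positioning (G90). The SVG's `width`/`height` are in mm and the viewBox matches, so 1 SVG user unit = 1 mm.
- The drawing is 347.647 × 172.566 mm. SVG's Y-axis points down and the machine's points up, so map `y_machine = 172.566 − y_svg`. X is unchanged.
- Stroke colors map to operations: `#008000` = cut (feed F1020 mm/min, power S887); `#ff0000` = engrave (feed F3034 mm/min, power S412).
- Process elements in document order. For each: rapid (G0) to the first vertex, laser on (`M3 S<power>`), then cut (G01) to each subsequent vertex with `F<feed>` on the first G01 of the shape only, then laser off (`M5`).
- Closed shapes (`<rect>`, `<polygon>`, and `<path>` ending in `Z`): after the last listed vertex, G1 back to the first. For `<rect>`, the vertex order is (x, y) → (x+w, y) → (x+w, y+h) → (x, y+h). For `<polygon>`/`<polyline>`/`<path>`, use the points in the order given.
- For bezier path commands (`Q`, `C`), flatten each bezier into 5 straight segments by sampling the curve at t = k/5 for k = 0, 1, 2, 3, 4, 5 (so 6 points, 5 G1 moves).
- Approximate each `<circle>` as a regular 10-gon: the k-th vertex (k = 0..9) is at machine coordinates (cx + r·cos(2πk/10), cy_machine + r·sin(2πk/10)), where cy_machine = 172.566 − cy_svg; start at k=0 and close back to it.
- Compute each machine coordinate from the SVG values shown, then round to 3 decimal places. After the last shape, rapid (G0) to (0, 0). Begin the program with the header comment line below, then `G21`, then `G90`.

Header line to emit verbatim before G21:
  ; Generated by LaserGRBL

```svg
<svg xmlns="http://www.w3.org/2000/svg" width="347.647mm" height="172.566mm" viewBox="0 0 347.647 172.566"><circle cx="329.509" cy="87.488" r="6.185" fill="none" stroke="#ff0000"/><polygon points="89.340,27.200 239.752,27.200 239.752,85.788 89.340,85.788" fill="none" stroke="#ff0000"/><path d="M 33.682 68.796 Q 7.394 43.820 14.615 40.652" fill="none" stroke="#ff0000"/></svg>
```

viewBox `0 0 347.647 172.566` with mm width/height → 1 unit = 1 mm. Flip: y_m = 172.566 − y_svg.

**Shape 1** — `<circle>` circle, stroke `#ff0000` → engrave (S412, F3034). Machine vertices: (335.694,85.078) → (334.513,88.713) → (331.420,90.960) → (327.598,90.960) → (324.505,88.713) → (323.324,85.078) → (324.505,81.443) → (327.598,79.196) → (331.420,79.196) → (334.513,81.443) → (335.694,85.078). Closed: final G1 returns to the first vertex.

**Shape 2** — `<polygon>` rectangle, stroke `#ff0000` → engrave (S412, F3034). Machine vertices: (89.340,145.366) → (239.752,145.366) → (239.752,86.778) → (89.340,86.778) → (89.340,145.366). Closed: final G1 returns to the first vertex.

**Shape 3** — `<path>` quadratic bezier, stroke `#ff0000` → engrave (S412, F3034). Control points (SVG): P0=(33.682,68.796), P1=(7.394,43.820), P2=(14.615,40.652); sampled at t=k/5. Machine vertices: (33.682,103.770) → (24.507,112.888) → (18.013,120.262) → (14.200,125.890) → (13.067,129.774) → (14.615,131.914). Open path.

; Generated by LaserGRBL
G21
G90
G0 X335.694 Y85.078
M3 S412
G01 X334.513 Y88.713 F3034
G01 X331.420 Y90.960
G01 X327.598 Y90.960
G01 X324.505 Y88.713
G01 X323.324 Y85.078
G01 X324.505 Y81.443
G01 X327.598 Y79.196
G01 X331.420 Y79.196
G01 X334.513 Y81.443
G01 X335.694 Y85.078
M5
G0 X89.340 Y145.366
M3 S412
G01 X239.752 Y145.366 F3034
G01 X239.752 Y86.778
G01 X89.340 Y86.778
G01 X89.340 Y145.366
M5
G0 X33.682 Y103.770
M3 S412
G01 X24.507 Y112.888 F3034
G01 X18.013 Y120.262
G01 X14.200 Y125.890
G01 X13.067 Y129.774
G01 X14.615 Y131.914
M5
G0 X0.000 Y0.000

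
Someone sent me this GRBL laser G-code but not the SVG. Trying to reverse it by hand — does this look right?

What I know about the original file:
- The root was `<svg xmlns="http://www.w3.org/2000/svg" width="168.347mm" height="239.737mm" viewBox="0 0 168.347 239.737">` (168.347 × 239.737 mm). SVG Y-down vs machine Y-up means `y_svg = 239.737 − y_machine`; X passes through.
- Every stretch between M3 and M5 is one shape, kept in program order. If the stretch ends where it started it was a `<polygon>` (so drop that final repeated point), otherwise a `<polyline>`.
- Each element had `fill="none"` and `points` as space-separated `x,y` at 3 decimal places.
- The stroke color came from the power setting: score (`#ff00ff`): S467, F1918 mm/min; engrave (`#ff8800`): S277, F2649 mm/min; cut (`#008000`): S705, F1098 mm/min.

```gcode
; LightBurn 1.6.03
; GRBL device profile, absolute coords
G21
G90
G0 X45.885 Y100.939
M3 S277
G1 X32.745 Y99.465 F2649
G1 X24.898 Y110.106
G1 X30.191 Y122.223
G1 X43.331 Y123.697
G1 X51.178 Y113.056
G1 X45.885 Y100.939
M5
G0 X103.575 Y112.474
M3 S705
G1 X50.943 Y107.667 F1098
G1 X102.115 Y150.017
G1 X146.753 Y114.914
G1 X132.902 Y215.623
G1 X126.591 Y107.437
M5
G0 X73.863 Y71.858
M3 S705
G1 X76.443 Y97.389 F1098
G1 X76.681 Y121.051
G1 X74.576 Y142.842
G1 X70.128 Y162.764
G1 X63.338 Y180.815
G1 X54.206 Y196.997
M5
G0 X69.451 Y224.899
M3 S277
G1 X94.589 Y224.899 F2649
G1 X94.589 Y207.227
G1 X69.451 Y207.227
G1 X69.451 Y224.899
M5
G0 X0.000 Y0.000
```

Each laser-on run becomes one SVG element. Flip Y back into SVG space with y_svg = 239.737 − y_machine.

Run 1: power S277 maps to stroke `#ff8800` (engrave). The run returns to its start, so emit a `<polygon>` with points (Y-flipped): 45.885,138.798 32.745,140.272 24.898,129.631 30.191,117.514 43.331,116.040 51.178,126.681.

Run 2: the run's S705 means `#008000` (cut). The run is open, so emit a `<polyline>` with points (Y-flipped): 103.575,127.263 50.943,132.070 102.115,89.720 146.753,124.823 132.902,24.114 126.591,132.300.

Run 3: S705 ⇒ cut layer `#008000`. The run is open, so emit a `<polyline>` with points (Y-flipped): 73.863,167.879 76.443,142.348 76.681,118.686 74.576,96.895 70.128,76.973 63.338,58.922 54.206,42.740.

Run 4: power S277 maps to stroke `#ff8800` (engrave). The run returns to its start, so emit a `<polygon>` with points (Y-flipped): 69.451,14.838 94.589,14.838 94.589,32.510 69.451,32.510.

<svg xmlns="http://www.w3.org/2000/svg" width="168.347mm" height="239.737mm" viewBox="0 0 168.347 239.737">
  <polygon points="45.885,138.798 32.745,140.272 24.898,129.631 30.191,117.514 43.331,116.040 51.178,126.681" fill="none" stroke="#ff8800"/>
  <polyline points="103.575,127.263 50.943,132.070 102.115,89.720 146.753,124.823 132.902,24.114 126.591,132.300" fill="none" stroke="#008000"/>
  <polyline points="73.863,167.879 76.443,142.348 76.681,118.686 74.576,96.895 70.128,76.973 63.338,58.922 54.206,42.740" fill="none" stroke="#008000"/>
  <polygon points="69.451,14.838 94.589,14.838 94.589,32.510 69.451,32.510" fill="none" stroke="#ff8800"/>
</svg>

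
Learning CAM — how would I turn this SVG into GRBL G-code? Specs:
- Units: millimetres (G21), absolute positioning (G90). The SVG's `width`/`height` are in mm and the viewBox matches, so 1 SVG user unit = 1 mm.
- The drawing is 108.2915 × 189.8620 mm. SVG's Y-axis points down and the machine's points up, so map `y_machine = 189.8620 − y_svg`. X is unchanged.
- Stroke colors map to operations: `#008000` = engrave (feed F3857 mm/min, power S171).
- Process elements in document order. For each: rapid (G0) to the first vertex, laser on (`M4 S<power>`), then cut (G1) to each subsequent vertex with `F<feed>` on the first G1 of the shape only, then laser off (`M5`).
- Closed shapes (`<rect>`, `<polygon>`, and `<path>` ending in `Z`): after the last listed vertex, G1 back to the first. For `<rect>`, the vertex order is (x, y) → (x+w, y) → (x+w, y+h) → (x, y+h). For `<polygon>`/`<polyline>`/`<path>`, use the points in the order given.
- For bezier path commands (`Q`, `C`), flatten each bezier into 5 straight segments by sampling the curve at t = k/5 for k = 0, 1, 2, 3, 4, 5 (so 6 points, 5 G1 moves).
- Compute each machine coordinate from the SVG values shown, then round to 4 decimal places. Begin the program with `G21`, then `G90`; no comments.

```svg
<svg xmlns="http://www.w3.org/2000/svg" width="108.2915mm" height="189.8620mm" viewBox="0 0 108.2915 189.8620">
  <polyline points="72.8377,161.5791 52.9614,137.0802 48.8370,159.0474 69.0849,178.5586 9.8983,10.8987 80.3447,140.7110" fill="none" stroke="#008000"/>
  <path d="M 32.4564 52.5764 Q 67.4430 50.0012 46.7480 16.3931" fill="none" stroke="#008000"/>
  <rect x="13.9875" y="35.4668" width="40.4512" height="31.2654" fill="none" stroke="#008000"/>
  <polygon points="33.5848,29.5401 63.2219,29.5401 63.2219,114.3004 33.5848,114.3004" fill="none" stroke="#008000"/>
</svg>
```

G21
G90
G0 X72.8377 Y28.2829
M4 S171
G1 X52.9614 Y52.7818 F3857
G1 X48.8370 Y30.8146
G1 X69.0849 Y11.3034
G1 X9.8983 Y178.9633
G1 X80.3447 Y49.1510
M5
G0 X32.4564 Y137.2856
M4 S171
G1 X44.2238 Y139.5570 F3857
G1 X51.5366 Y144.3110
G1 X54.3949 Y151.5477
G1 X52.7987 Y161.2670
G1 X46.7480 Y173.4689
M5
G0 X13.9875 Y154.3952
M4 S171
G1 X54.4387 Y154.3952 F3857
G1 X54.4387 Y123.1298
G1 X13.9875 Y123.1298
G1 X13.9875 Y154.3952
M5
G0 X33.5848 Y160.3219
M4 S171
G1 X63.2219 Y160.3219 F3857
G1 X63.2219 Y75.5616
G1 X33.5848 Y75.5616
G1 X33.5848 Y160.3219
M5

1 u = 1 mm; y_m = 189.8620 − y.

[1] `<polyline>` open polyline, #008000→engrave S171 F3857: (72.8377,28.2829) → (52.9614,52.7818) → (48.8370,30.8146) → (69.0849,11.3034) → (9.8983,178.9633) → (80.3447,49.1510)

[2] `<path>` quadratic bezier, #008000→engrave S171 F3857: (32.4564,137.2856) → (44.2238,139.5570) → (51.5366,144.3110) → (54.3949,151.5477) → (52.7987,161.2670) → (46.7480,173.4689)

[3] `<rect>` rectangle, #008000→engrave S171 F3857: (13.9875,154.3952) → (54.4387,154.3952) → (54.4387,123.1298) → (13.9875,123.1298) → (13.9875,154.3952) (closed)

[4] `<polygon>` rectangle, #008000→engrave S171 F3857: (33.5848,160.3219) → (63.2219,160.3219) → (63.2219,75.5616) → (33.5848,75.5616) → (33.5848,160.3219) (closed)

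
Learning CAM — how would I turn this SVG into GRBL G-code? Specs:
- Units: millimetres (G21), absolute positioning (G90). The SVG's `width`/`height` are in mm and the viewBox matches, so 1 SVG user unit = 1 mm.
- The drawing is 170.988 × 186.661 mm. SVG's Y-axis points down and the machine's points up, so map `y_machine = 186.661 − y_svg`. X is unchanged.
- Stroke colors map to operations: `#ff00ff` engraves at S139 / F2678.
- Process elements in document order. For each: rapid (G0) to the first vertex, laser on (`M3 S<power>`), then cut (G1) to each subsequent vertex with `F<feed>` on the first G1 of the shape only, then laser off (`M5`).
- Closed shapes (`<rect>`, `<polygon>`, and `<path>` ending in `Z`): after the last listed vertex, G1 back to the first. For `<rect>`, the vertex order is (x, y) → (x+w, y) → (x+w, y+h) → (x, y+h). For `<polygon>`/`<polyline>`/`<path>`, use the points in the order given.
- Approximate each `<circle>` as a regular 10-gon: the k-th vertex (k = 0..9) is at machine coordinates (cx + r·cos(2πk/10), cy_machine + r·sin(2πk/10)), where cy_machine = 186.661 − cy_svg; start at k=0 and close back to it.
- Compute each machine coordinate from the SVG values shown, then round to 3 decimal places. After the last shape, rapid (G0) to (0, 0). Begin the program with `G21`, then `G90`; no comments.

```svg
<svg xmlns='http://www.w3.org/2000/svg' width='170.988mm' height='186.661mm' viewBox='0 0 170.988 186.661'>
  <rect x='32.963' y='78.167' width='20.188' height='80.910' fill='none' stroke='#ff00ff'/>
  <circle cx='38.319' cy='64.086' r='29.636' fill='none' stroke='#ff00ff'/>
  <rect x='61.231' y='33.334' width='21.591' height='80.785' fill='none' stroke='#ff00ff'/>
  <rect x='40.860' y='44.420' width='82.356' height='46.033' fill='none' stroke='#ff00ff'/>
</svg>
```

1 u = 1 mm; y_m = 186.661 − y.

[1] `<rect>` rectangle, #ff00ff→engrave S139 F2678: (32.963,108.494) → (53.151,108.494) → (53.151,27.584) → (32.963,27.584) → (32.963,108.494) (closed)

[2] `<circle>` circle, #ff00ff→engrave S139 F2678: (67.955,122.575) → (62.295,139.995) → (47.477,150.761) → (29.161,150.761) → (14.343,139.995) → (8.683,122.575) → (14.343,105.155) → (29.161,94.389) → (47.477,94.389) → (62.295,105.155) → (67.955,122.575) (closed)

[3] `<rect>` rectangle, #ff00ff→engrave S139 F2678: (61.231,153.327) → (82.822,153.327) → (82.822,72.542) → (61.231,72.542) → (61.231,153.327) (closed)

[4] `<rect>` rectangle, #ff00ff→engrave S139 F2678: (40.860,142.241) → (123.216,142.241) → (123.216,96.208) → (40.860,96.208) → (40.860,142.241) (closed)

G21
G90
G0 X32.963 Y108.494
M3 S139
G1 X53.151 Y108.494 F2678
G1 X53.151 Y27.584
G1 X32.963 Y27.584
G1 X32.963 Y108.494
M5
G0 X67.955 Y122.575
M3 S139
G1 X62.295 Y139.995 F2678
G1 X47.477 Y150.761
G1 X29.161 Y150.761
G1 X14.343 Y139.995
G1 X8.683 Y122.575
G1 X14.343 Y105.155
G1 X29.161 Y94.389
G1 X47.477 Y94.389
G1 X62.295 Y105.155
G1 X67.955 Y122.575
M5
G0 X61.231 Y153.327
M3 S139
G1 X82.822 Y153.327 F2678
G1 X82.822 Y72.542
G1 X61.231 Y72.542
G1 X61.231 Y153.327
M5
G0 X40.860 Y142.241
M3 S139
G1 X123.216 Y142.241 F2678
G1 X123.216 Y96.208
G1 X40.860 Y96.208
G1 X40.860 Y142.241
M5
G0 X0.000 Y0.000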